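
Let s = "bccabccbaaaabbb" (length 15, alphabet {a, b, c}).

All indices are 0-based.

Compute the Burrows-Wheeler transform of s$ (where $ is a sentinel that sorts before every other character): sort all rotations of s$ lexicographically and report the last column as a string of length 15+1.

rank  rotation          last
    0  $bccabccbaaaabbb  b
    1  aaaabbb$bccabccb  b
    2  aaabbb$bccabccba  a
    3  aabbb$bccabccbaa  a
    4  abbb$bccabccbaaa  a
    5  abccbaaaabbb$bcc  c
    6  b$bccabccbaaaabb  b
    7  baaaabbb$bccabcc  c
    8  bb$bccabccbaaaab  b
    9  bbb$bccabccbaaaa  a
   10  bccabccbaaaabbb$  $
   11  bccbaaaabbb$bcca  a
   12  cabccbaaaabbb$bc  c
   13  cbaaaabbb$bccabc  c
   14  ccabccbaaaabbb$b  b
   15  ccbaaaabbb$bccab  b

bbaaacbcba$accbb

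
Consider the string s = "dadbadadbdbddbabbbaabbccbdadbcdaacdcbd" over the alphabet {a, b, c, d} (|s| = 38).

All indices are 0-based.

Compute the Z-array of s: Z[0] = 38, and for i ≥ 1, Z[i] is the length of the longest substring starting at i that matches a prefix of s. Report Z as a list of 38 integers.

[38, 0, 1, 0, 0, 4, 0, 1, 0, 1, 0, 1, 1, 0, 0, 0, 0, 0, 0, 0, 0, 0, 0, 0, 0, 4, 0, 1, 0, 0, 2, 0, 0, 0, 1, 0, 0, 1]

Z[0]=38
i=1: fresh scan; Z[1]=0
i=2: fresh scan; Z[2]=1 grow→box=[2,3)
i=3: fresh scan; Z[3]=0
i=4: fresh scan; Z[4]=0
i=5: fresh scan; Z[5]=4 grow→box=[5,9)
i=6: min(r-i=3, Z[1]=0)=0; Z[6]=0
i=7: min(r-i=2, Z[2]=1)=1; Z[7]=1
i=8: min(r-i=1, Z[3]=0)=0; Z[8]=0
i=9: fresh scan; Z[9]=1 grow→box=[9,10)
i=10: fresh scan; Z[10]=0
i=11: fresh scan; Z[11]=1 grow→box=[11,12)
i=12: fresh scan; Z[12]=1 grow→box=[12,13)
i=13: fresh scan; Z[13]=0
i=14: fresh scan; Z[14]=0
i=15: fresh scan; Z[15]=0
i=16: fresh scan; Z[16]=0
i=17: fresh scan; Z[17]=0
i=18: fresh scan; Z[18]=0
i=19: fresh scan; Z[19]=0
i=20: fresh scan; Z[20]=0
i=21: fresh scan; Z[21]=0
i=22: fresh scan; Z[22]=0
i=23: fresh scan; Z[23]=0
i=24: fresh scan; Z[24]=0
i=25: fresh scan; Z[25]=4 grow→box=[25,29)
i=26: min(r-i=3, Z[1]=0)=0; Z[26]=0
i=27: min(r-i=2, Z[2]=1)=1; Z[27]=1
i=28: min(r-i=1, Z[3]=0)=0; Z[28]=0
i=29: fresh scan; Z[29]=0
i=30: fresh scan; Z[30]=2 grow→box=[30,32)
i=31: min(r-i=1, Z[1]=0)=0; Z[31]=0
i=32: fresh scan; Z[32]=0
i=33: fresh scan; Z[33]=0
i=34: fresh scan; Z[34]=1 grow→box=[34,35)
i=35: fresh scan; Z[35]=0
i=36: fresh scan; Z[36]=0
i=37: fresh scan; Z[37]=1 grow→box=[37,38)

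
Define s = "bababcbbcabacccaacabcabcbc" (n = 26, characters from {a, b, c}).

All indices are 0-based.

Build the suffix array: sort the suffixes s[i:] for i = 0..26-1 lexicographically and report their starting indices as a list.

[15, 1, 9, 18, 3, 21, 16, 11, 0, 2, 10, 6, 24, 7, 19, 4, 22, 25, 14, 8, 17, 20, 5, 23, 13, 12]

sorted suffixes:
  #0 SA[0]=15  'aacabcabcbc'
  #1 SA[1]=1  'ababcbbcabacccaacabcabcbc'
  #2 SA[2]=9  'abacccaacabcabcbc'
  #3 SA[3]=18  'abcabcbc'
  #4 SA[4]=3  'abcbbcabacccaacabcabcbc'
  #5 SA[5]=21  'abcbc'
  #6 SA[6]=16  'acabcabcbc'
  #7 SA[7]=11  'acccaacabcabcbc'
  #8 SA[8]=0  'bababcbbcabacccaacabcabcbc'
  #9 SA[9]=2  'babcbbcabacccaacabcabcbc'
  #10 SA[10]=10  'bacccaacabcabcbc'
  #11 SA[11]=6  'bbcabacccaacabcabcbc'
  #12 SA[12]=24  'bc'
  #13 SA[13]=7  'bcabacccaacabcabcbc'
  #14 SA[14]=19  'bcabcbc'
  #15 SA[15]=4  'bcbbcabacccaacabcabcbc'
  #16 SA[16]=22  'bcbc'
  #17 SA[17]=25  'c'
  #18 SA[18]=14  'caacabcabcbc'
  #19 SA[19]=8  'cabacccaacabcabcbc'
  #20 SA[20]=17  'cabcabcbc'
  #21 SA[21]=20  'cabcbc'
  #22 SA[22]=5  'cbbcabacccaacabcabcbc'
  #23 SA[23]=23  'cbc'
  #24 SA[24]=13  'ccaacabcabcbc'
  #25 SA[25]=12  'cccaacabcabcbc'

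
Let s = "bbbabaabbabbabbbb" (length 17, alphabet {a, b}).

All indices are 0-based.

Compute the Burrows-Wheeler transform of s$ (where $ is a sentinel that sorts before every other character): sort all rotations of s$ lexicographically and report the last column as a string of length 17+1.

bbbabbbabbbbbaab$a

rank  rotation            last
    0  $bbbabaabbabbabbbb  b
    1  aabbabbabbbb$bbbab  b
    2  abaabbabbabbbb$bbb  b
    3  abbabbabbbb$bbbaba  a
    4  abbabbbb$bbbabaabb  b
    5  abbbb$bbbabaabbabb  b
    6  b$bbbabaabbabbabbb  b
    7  baabbabbabbbb$bbba  a
    8  babaabbabbabbbb$bb  b
    9  babbabbbb$bbbabaab  b
   10  babbbb$bbbabaabbab  b
   11  bb$bbbabaabbabbabb  b
   12  bbabaabbabbabbbb$b  b
   13  bbabbabbbb$bbbabaa  a
   14  bbabbbb$bbbabaabba  a
   15  bbb$bbbabaabbabbab  b
   16  bbbabaabbabbabbbb$  $
   17  bbbb$bbbabaabbabba  a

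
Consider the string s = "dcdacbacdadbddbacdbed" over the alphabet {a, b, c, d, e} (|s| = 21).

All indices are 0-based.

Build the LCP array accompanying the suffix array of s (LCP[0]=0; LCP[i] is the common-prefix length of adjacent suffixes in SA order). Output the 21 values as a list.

[0, 2, 3, 1, 0, 4, 1, 1, 0, 1, 3, 2, 0, 1, 2, 1, 2, 2, 1, 1, 0]

rank | idx | suffix
   0 |   3 | acbacdadbddbacdbed
   1 |   6 | acdadbddbacdbed
   2 |  15 | acdbed
   3 |   9 | adbddbacdbed
   4 |   5 | bacdadbddbacdbed
   5 |  14 | bacdbed
   6 |  11 | bddbacdbed
   7 |  18 | bed
   8 |   4 | cbacdadbddbacdbed
   9 |   1 | cdacbacdadbddbacdbed
  10 |   7 | cdadbddbacdbed
  11 |  16 | cdbed
  12 |  20 | d
  13 |   2 | dacbacdadbddbacdbed
  14 |   8 | dadbddbacdbed
  15 |  13 | dbacdbed
  16 |  10 | dbddbacdbed
  17 |  17 | dbed
  18 |   0 | dcdacbacdadbddbacdbed
  19 |  12 | ddbacdbed
  20 |  19 | ed

SA = [3, 6, 15, 9, 5, 14, 11, 18, 4, 1, 7, 16, 20, 2, 8, 13, 10, 17, 0, 12, 19]
rank  pair      lcp
   1  s[3:],s[6:]  2  'ac'
   2  s[6:],s[15:]  3  'acd'
   3  s[15:],s[9:]  1  'a'
   4  s[9:],s[5:]  0  ''
   5  s[5:],s[14:]  4  'bacd'
   6  s[14:],s[11:]  1  'b'
   7  s[11:],s[18:]  1  'b'
   8  s[18:],s[4:]  0  ''
   9  s[4:],s[1:]  1  'c'
  10  s[1:],s[7:]  3  'cda'
  11  s[7:],s[16:]  2  'cd'
  12  s[16:],s[20:]  0  ''
  13  s[20:],s[2:]  1  'd'
  14  s[2:],s[8:]  2  'da'
  15  s[8:],s[13:]  1  'd'
  16  s[13:],s[10:]  2  'db'
  17  s[10:],s[17:]  2  'db'
  18  s[17:],s[0:]  1  'd'
  19  s[0:],s[12:]  1  'd'
  20  s[12:],s[19:]  0  ''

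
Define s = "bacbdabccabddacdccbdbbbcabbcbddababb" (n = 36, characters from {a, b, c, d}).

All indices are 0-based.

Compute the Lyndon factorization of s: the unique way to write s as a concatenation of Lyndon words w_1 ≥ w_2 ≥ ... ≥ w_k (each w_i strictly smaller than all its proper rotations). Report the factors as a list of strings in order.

["b", "acbd", "abccabddacdccbdbbbc", "abbcbdd", "ababb"]

emit factor 1: 'b' (i=0, period=1)
emit factor 2: 'acbd' (i=1, period=4)
emit factor 3: 'abccabddacdccbdbbbc' (i=5, period=19)
emit factor 4: 'abbcbdd' (i=24, period=7)
emit factor 5: 'ababb' (i=31, period=5)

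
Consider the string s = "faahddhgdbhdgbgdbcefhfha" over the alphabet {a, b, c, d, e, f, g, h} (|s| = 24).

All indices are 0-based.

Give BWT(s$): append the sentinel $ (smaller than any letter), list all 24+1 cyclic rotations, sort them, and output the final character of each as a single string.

ahfadgdbgghhdc$hedbhfabfd

rank  rotation                   last
    0  $faahddhgdbhdgbgdbcefhfha  a
    1  a$faahddhgdbhdgbgdbcefhfh  h
    2  aahddhgdbhdgbgdbcefhfha$f  f
    3  ahddhgdbhdgbgdbcefhfha$fa  a
    4  bcefhfha$faahddhgdbhdgbgd  d
    5  bgdbcefhfha$faahddhgdbhdg  g
    6  bhdgbgdbcefhfha$faahddhgd  d
    7  cefhfha$faahddhgdbhdgbgdb  b
    8  dbcefhfha$faahddhgdbhdgbg  g
    9  dbhdgbgdbcefhfha$faahddhg  g
   10  ddhgdbhdgbgdbcefhfha$faah  h
   11  dgbgdbcefhfha$faahddhgdbh  h
   12  dhgdbhdgbgdbcefhfha$faahd  d
   13  efhfha$faahddhgdbhdgbgdbc  c
   14  faahddhgdbhdgbgdbcefhfha$  $
   15  fha$faahddhgdbhdgbgdbcefh  h
   16  fhfha$faahddhgdbhdgbgdbce  e
   17  gbgdbcefhfha$faahddhgdbhd  d
   18  gdbcefhfha$faahddhgdbhdgb  b
   19  gdbhdgbgdbcefhfha$faahddh  h
   20  ha$faahddhgdbhdgbgdbcefhf  f
   21  hddhgdbhdgbgdbcefhfha$faa  a
   22  hdgbgdbcefhfha$faahddhgdb  b
   23  hfha$faahddhgdbhdgbgdbcef  f
   24  hgdbhdgbgdbcefhfha$faahdd  d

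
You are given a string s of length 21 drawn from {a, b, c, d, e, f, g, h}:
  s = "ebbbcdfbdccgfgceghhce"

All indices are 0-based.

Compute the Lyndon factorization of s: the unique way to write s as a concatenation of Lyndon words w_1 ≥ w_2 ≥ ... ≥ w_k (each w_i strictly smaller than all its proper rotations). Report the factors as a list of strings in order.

emit factor 1: 'e' (i=0, period=1)
emit factor 2: 'bbbcdfbdccgfgceghhce' (i=1, period=20)

["e", "bbbcdfbdccgfgceghhce"]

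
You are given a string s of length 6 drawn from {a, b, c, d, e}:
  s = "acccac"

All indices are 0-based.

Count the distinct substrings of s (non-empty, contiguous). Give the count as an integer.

15

rank→(start, suffix):
  0 → (4, 'ac')
  1 → (0, 'acccac')
  2 → (5, 'c')
  3 → (3, 'cac')
  4 → (2, 'ccac')
  5 → (1, 'cccac')

SA = [4, 0, 5, 3, 2, 1]
rank  pair      lcp
   1  s[4:],s[0:]  2  'ac'
   2  s[0:],s[5:]  0  ''
   3  s[5:],s[3:]  1  'c'
   4  s[3:],s[2:]  1  'c'
   5  s[2:],s[1:]  2  'cc'

n(n+1)/2 = 6·7/2 = 21
Σ LCP = 0 + 2 + 0 + 1 + 1 + 2 = 6
distinct = 21 − 6 = 15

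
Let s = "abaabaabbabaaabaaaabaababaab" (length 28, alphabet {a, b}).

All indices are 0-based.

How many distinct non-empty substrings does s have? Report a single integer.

312

rank→(start, suffix):
  0 → (15, 'aaaabaababaab')
  1 → (11, 'aaabaaaabaababaab')
  2 → (16, 'aaabaababaab')
  3 → (25, 'aab')
  4 → (12, 'aabaaaabaababaab')
  5 → (17, 'aabaababaab')
  6 → (2, 'aabaabbabaaabaaaabaababaab')
  7 → (20, 'aababaab')
  8 → (5, 'aabbabaaabaaaabaababaab')
  9 → (26, 'ab')
  10 → (13, 'abaaaabaababaab')
  11 → (9, 'abaaabaaaabaababaab')
  12 → (23, 'abaab')
  13 → (0, 'abaabaabbabaaabaaaabaababaab')
  14 → (18, 'abaababaab')
  15 → (3, 'abaabbabaaabaaaabaababaab')
  16 → (21, 'ababaab')
  17 → (6, 'abbabaaabaaaabaababaab')
  18 → (27, 'b')
  19 → (14, 'baaaabaababaab')
  20 → (10, 'baaabaaaabaababaab')
  21 → (24, 'baab')
  22 → (1, 'baabaabbabaaabaaaabaababaab')
  23 → (19, 'baababaab')
  24 → (4, 'baabbabaaabaaaabaababaab')
  25 → (8, 'babaaabaaaabaababaab')
  26 → (22, 'babaab')
  27 → (7, 'bbabaaabaaaabaababaab')

SA = [15, 11, 16, 25, 12, 17, 2, 20, 5, 26, 13, 9, 23, 0, 18, 3, 21, 6, 27, 14, 10, 24, 1, 19, 4, 8, 22, 7]
rank  pair      lcp
   1  s[15:],s[11:]  3  'aaa'
   2  s[11:],s[16:]  6  'aaabaa'
   3  s[16:],s[25:]  2  'aa'
   4  s[25:],s[12:]  3  'aab'
   5  s[12:],s[17:]  5  'aabaa'
   6  s[17:],s[2:]  6  'aabaab'
   7  s[2:],s[20:]  4  'aaba'
   8  s[20:],s[5:]  3  'aab'
   9  s[5:],s[26:]  1  'a'
  10  s[26:],s[13:]  2  'ab'
  11  s[13:],s[9:]  5  'abaaa'
  12  s[9:],s[23:]  4  'abaa'
  13  s[23:],s[0:]  5  'abaab'
  14  s[0:],s[18:]  6  'abaaba'
  15  s[18:],s[3:]  5  'abaab'
  16  s[3:],s[21:]  3  'aba'
  17  s[21:],s[6:]  2  'ab'
  18  s[6:],s[27:]  0  ''
  19  s[27:],s[14:]  1  'b'
  20  s[14:],s[10:]  4  'baaa'
  21  s[10:],s[24:]  3  'baa'
  22  s[24:],s[1:]  4  'baab'
  23  s[1:],s[19:]  5  'baaba'
  24  s[19:],s[4:]  4  'baab'
  25  s[4:],s[8:]  2  'ba'
  26  s[8:],s[22:]  5  'babaa'
  27  s[22:],s[7:]  1  'b'

n(n+1)/2 = 28·29/2 = 406
Σ LCP = 0 + 3 + 6 + 2 + 3 + 5 + 6 + 4 + 3 + 1 + 2 + 5 + 4 + 5 + 6 + 5 + 3 + 2 + 0 + 1 + 4 + 3 + 4 + 5 + 4 + 2 + 5 + 1 = 94
distinct = 406 − 94 = 312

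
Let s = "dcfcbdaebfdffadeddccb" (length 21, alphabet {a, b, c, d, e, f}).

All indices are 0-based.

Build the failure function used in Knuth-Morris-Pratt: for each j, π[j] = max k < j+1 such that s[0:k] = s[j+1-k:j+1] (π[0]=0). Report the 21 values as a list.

π[0] = 0
j=1 s[j]='c': π[1]=0 (border '')
j=2 s[j]='f': π[2]=0 (border '')
j=3 s[j]='c': π[3]=0 (border '')
j=4 s[j]='b': π[4]=0 (border '')
j=5 s[j]='d': π[5]=1 (border 'd')
j=6 s[j]='a': k: 1→0; π[6]=0 (border '')
j=7 s[j]='e': π[7]=0 (border '')
j=8 s[j]='b': π[8]=0 (border '')
j=9 s[j]='f': π[9]=0 (border '')
j=10 s[j]='d': π[10]=1 (border 'd')
j=11 s[j]='f': k: 1→0; π[11]=0 (border '')
j=12 s[j]='f': π[12]=0 (border '')
j=13 s[j]='a': π[13]=0 (border '')
j=14 s[j]='d': π[14]=1 (border 'd')
j=15 s[j]='e': k: 1→0; π[15]=0 (border '')
j=16 s[j]='d': π[16]=1 (border 'd')
j=17 s[j]='d': k: 1→0; π[17]=1 (border 'd')
j=18 s[j]='c': π[18]=2 (border 'dc')
j=19 s[j]='c': k: 2→0; π[19]=0 (border '')
j=20 s[j]='b': π[20]=0 (border '')

[0, 0, 0, 0, 0, 1, 0, 0, 0, 0, 1, 0, 0, 0, 1, 0, 1, 1, 2, 0, 0]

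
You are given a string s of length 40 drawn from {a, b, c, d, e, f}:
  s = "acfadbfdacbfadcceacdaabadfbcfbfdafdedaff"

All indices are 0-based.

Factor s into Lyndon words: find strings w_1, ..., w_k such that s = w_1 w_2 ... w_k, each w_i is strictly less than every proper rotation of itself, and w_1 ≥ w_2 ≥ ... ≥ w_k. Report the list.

emit factor 1: 'acfadbfd' (i=0, period=8)
emit factor 2: 'acbfadcceacd' (i=8, period=12)
emit factor 3: 'aabadfbcfbfdafdedaff' (i=20, period=20)

["acfadbfd", "acbfadcceacd", "aabadfbcfbfdafdedaff"]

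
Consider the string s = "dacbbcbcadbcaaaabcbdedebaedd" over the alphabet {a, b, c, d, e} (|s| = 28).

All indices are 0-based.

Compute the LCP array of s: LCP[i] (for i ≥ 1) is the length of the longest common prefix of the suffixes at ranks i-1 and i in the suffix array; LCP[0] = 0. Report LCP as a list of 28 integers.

[0, 3, 2, 1, 1, 1, 1, 0, 1, 1, 3, 2, 3, 1, 0, 2, 1, 2, 2, 0, 1, 1, 1, 1, 2, 0, 1, 2]

sorted suffixes:
  #0 SA[0]=12  'aaaabcbdedebaedd'
  #1 SA[1]=13  'aaabcbdedebaedd'
  #2 SA[2]=14  'aabcbdedebaedd'
  #3 SA[3]=15  'abcbdedebaedd'
  #4 SA[4]=1  'acbbcbcadbcaaaabcbdedebaedd'
  #5 SA[5]=8  'adbcaaaabcbdedebaedd'
  #6 SA[6]=24  'aedd'
  #7 SA[7]=23  'baedd'
  #8 SA[8]=3  'bbcbcadbcaaaabcbdedebaedd'
  #9 SA[9]=10  'bcaaaabcbdedebaedd'
  #10 SA[10]=6  'bcadbcaaaabcbdedebaedd'
  #11 SA[11]=4  'bcbcadbcaaaabcbdedebaedd'
  #12 SA[12]=16  'bcbdedebaedd'
  #13 SA[13]=18  'bdedebaedd'
  #14 SA[14]=11  'caaaabcbdedebaedd'
  #15 SA[15]=7  'cadbcaaaabcbdedebaedd'
  #16 SA[16]=2  'cbbcbcadbcaaaabcbdedebaedd'
  #17 SA[17]=5  'cbcadbcaaaabcbdedebaedd'
  #18 SA[18]=17  'cbdedebaedd'
  #19 SA[19]=27  'd'
  #20 SA[20]=0  'dacbbcbcadbcaaaabcbdedebaedd'
  #21 SA[21]=9  'dbcaaaabcbdedebaedd'
  #22 SA[22]=26  'dd'
  #23 SA[23]=21  'debaedd'
  #24 SA[24]=19  'dedebaedd'
  #25 SA[25]=22  'ebaedd'
  #26 SA[26]=25  'edd'
  #27 SA[27]=20  'edebaedd'

SA = [12, 13, 14, 15, 1, 8, 24, 23, 3, 10, 6, 4, 16, 18, 11, 7, 2, 5, 17, 27, 0, 9, 26, 21, 19, 22, 25, 20]
rank  pair      lcp
   1  s[12:],s[13:]  3  'aaa'
   2  s[13:],s[14:]  2  'aa'
   3  s[14:],s[15:]  1  'a'
   4  s[15:],s[1:]  1  'a'
   5  s[1:],s[8:]  1  'a'
   6  s[8:],s[24:]  1  'a'
   7  s[24:],s[23:]  0  ''
   8  s[23:],s[3:]  1  'b'
   9  s[3:],s[10:]  1  'b'
  10  s[10:],s[6:]  3  'bca'
  11  s[6:],s[4:]  2  'bc'
  12  s[4:],s[16:]  3  'bcb'
  13  s[16:],s[18:]  1  'b'
  14  s[18:],s[11:]  0  ''
  15  s[11:],s[7:]  2  'ca'
  16  s[7:],s[2:]  1  'c'
  17  s[2:],s[5:]  2  'cb'
  18  s[5:],s[17:]  2  'cb'
  19  s[17:],s[27:]  0  ''
  20  s[27:],s[0:]  1  'd'
  21  s[0:],s[9:]  1  'd'
  22  s[9:],s[26:]  1  'd'
  23  s[26:],s[21:]  1  'd'
  24  s[21:],s[19:]  2  'de'
  25  s[19:],s[22:]  0  ''
  26  s[22:],s[25:]  1  'e'
  27  s[25:],s[20:]  2  'ed'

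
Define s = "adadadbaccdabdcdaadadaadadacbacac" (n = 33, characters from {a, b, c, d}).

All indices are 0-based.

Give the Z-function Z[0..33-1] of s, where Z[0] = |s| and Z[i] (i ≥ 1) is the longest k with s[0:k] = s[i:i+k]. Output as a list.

[33, 0, 4, 0, 2, 0, 0, 1, 0, 0, 0, 1, 0, 0, 0, 0, 1, 5, 0, 3, 0, 1, 5, 0, 3, 0, 1, 0, 0, 1, 0, 1, 0]

Z[0]=33
i=1: i≥r, start 0; Z[1]=0
i=2: i≥r, start 0; Z[2]=4 scan→box=[2,6)
i=3: min(r-i=3, Z[1]=0)=0; Z[3]=0
i=4: min(r-i=2, Z[2]=4)=2; Z[4]=2
i=5: min(r-i=1, Z[3]=0)=0; Z[5]=0
i=6: i≥r, start 0; Z[6]=0
i=7: i≥r, start 0; Z[7]=1 scan→box=[7,8)
i=8: i≥r, start 0; Z[8]=0
i=9: i≥r, start 0; Z[9]=0
i=10: i≥r, start 0; Z[10]=0
i=11: i≥r, start 0; Z[11]=1 scan→box=[11,12)
i=12: i≥r, start 0; Z[12]=0
i=13: i≥r, start 0; Z[13]=0
i=14: i≥r, start 0; Z[14]=0
i=15: i≥r, start 0; Z[15]=0
i=16: i≥r, start 0; Z[16]=1 scan→box=[16,17)
i=17: i≥r, start 0; Z[17]=5 scan→box=[17,22)
i=18: min(r-i=4, Z[1]=0)=0; Z[18]=0
i=19: min(r-i=3, Z[2]=4)=3; Z[19]=3
i=20: min(r-i=2, Z[3]=0)=0; Z[20]=0
i=21: min(r-i=1, Z[4]=2)=1; Z[21]=1
i=22: i≥r, start 0; Z[22]=5 scan→box=[22,27)
i=23: min(r-i=4, Z[1]=0)=0; Z[23]=0
i=24: min(r-i=3, Z[2]=4)=3; Z[24]=3
i=25: min(r-i=2, Z[3]=0)=0; Z[25]=0
i=26: min(r-i=1, Z[4]=2)=1; Z[26]=1
i=27: i≥r, start 0; Z[27]=0
i=28: i≥r, start 0; Z[28]=0
i=29: i≥r, start 0; Z[29]=1 scan→box=[29,30)
i=30: i≥r, start 0; Z[30]=0
i=31: i≥r, start 0; Z[31]=1 scan→box=[31,32)
i=32: i≥r, start 0; Z[32]=0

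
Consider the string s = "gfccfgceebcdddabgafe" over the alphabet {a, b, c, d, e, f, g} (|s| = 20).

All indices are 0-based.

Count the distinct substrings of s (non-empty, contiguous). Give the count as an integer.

rank→(start, suffix):
  0 → (14, 'abgafe')
  1 → (17, 'afe')
  2 → (9, 'bcdddabgafe')
  3 → (15, 'bgafe')
  4 → (2, 'ccfgceebcdddabgafe')
  5 → (10, 'cdddabgafe')
  6 → (6, 'ceebcdddabgafe')
  7 → (3, 'cfgceebcdddabgafe')
  8 → (13, 'dabgafe')
  9 → (12, 'ddabgafe')
  10 → (11, 'dddabgafe')
  11 → (19, 'e')
  12 → (8, 'ebcdddabgafe')
  13 → (7, 'eebcdddabgafe')
  14 → (1, 'fccfgceebcdddabgafe')
  15 → (18, 'fe')
  16 → (4, 'fgceebcdddabgafe')
  17 → (16, 'gafe')
  18 → (5, 'gceebcdddabgafe')
  19 → (0, 'gfccfgceebcdddabgafe')

SA = [14, 17, 9, 15, 2, 10, 6, 3, 13, 12, 11, 19, 8, 7, 1, 18, 4, 16, 5, 0]
rank  pair      lcp
   1  s[14:],s[17:]  1  'a'
   2  s[17:],s[9:]  0  ''
   3  s[9:],s[15:]  1  'b'
   4  s[15:],s[2:]  0  ''
   5  s[2:],s[10:]  1  'c'
   6  s[10:],s[6:]  1  'c'
   7  s[6:],s[3:]  1  'c'
   8  s[3:],s[13:]  0  ''
   9  s[13:],s[12:]  1  'd'
  10  s[12:],s[11:]  2  'dd'
  11  s[11:],s[19:]  0  ''
  12  s[19:],s[8:]  1  'e'
  13  s[8:],s[7:]  1  'e'
  14  s[7:],s[1:]  0  ''
  15  s[1:],s[18:]  1  'f'
  16  s[18:],s[4:]  1  'f'
  17  s[4:],s[16:]  0  ''
  18  s[16:],s[5:]  1  'g'
  19  s[5:],s[0:]  1  'g'

n(n+1)/2 = 20·21/2 = 210
Σ LCP = 0 + 1 + 0 + 1 + 0 + 1 + 1 + 1 + 0 + 1 + 2 + 0 + 1 + 1 + 0 + 1 + 1 + 0 + 1 + 1 = 14
distinct = 210 − 14 = 196

196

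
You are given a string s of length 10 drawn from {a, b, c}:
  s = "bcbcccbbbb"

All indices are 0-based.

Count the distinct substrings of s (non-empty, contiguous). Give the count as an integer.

41

rank | idx | suffix
   0 |   9 | b
   1 |   8 | bb
   2 |   7 | bbb
   3 |   6 | bbbb
   4 |   0 | bcbcccbbbb
   5 |   2 | bcccbbbb
   6 |   5 | cbbbb
   7 |   1 | cbcccbbbb
   8 |   4 | ccbbbb
   9 |   3 | cccbbbb

SA = [9, 8, 7, 6, 0, 2, 5, 1, 4, 3]
i: (SA[i-1],SA[i]) lcp shared
  1: (9,8) 1 'b'
  2: (8,7) 2 'bb'
  3: (7,6) 3 'bbb'
  4: (6,0) 1 'b'
  5: (0,2) 2 'bc'
  6: (2,5) 0 ''
  7: (5,1) 2 'cb'
  8: (1,4) 1 'c'
  9: (4,3) 2 'cc'

n(n+1)/2 = 10·11/2 = 55
Σ LCP = 0 + 1 + 2 + 3 + 1 + 2 + 0 + 2 + 1 + 2 = 14
distinct = 55 − 14 = 41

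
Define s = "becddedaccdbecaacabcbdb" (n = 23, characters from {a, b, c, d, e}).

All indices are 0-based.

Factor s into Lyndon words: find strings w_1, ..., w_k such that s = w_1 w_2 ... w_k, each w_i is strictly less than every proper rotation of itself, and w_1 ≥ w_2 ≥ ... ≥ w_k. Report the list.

["becdded", "accdbec", "aacabcbdb"]

emit factor 1: 'becdded' (i=0, period=7)
emit factor 2: 'accdbec' (i=7, period=7)
emit factor 3: 'aacabcbdb' (i=14, period=9)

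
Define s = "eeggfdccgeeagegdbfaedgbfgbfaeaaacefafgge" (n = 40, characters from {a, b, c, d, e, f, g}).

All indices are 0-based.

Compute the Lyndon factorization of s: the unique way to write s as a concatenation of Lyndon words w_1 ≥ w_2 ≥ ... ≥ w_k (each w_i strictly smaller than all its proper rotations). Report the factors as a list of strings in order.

["eeggf", "d", "ccgee", "agegdbf", "aedgbfgbf", "ae", "aaacefafgge"]

emit factor 1: 'eeggf' (i=0, period=5)
emit factor 2: 'd' (i=5, period=1)
emit factor 3: 'ccgee' (i=6, period=5)
emit factor 4: 'agegdbf' (i=11, period=7)
emit factor 5: 'aedgbfgbf' (i=18, period=9)
emit factor 6: 'ae' (i=27, period=2)
emit factor 7: 'aaacefafgge' (i=29, period=11)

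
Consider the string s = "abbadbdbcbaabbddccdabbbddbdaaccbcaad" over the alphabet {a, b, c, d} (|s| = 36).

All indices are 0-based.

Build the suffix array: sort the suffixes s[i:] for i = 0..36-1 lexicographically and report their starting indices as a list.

rank→(start, suffix):
  0 → (10, 'aabbddccdabbbddbdaaccbcaad')
  1 → (27, 'aaccbcaad')
  2 → (33, 'aad')
  3 → (0, 'abbadbdbcbaabbddccdabbbddbdaaccbcaad')
  4 → (19, 'abbbddbdaaccbcaad')
  5 → (11, 'abbddccdabbbddbdaaccbcaad')
  6 → (28, 'accbcaad')
  7 → (34, 'ad')
  8 → (3, 'adbdbcbaabbddccdabbbddbdaaccbcaad')
  9 → (9, 'baabbddccdabbbddbdaaccbcaad')
  10 → (2, 'badbdbcbaabbddccdabbbddbdaaccbcaad')
  11 → (1, 'bbadbdbcbaabbddccdabbbddbdaaccbcaad')
  12 → (20, 'bbbddbdaaccbcaad')
  13 → (21, 'bbddbdaaccbcaad')
  14 → (12, 'bbddccdabbbddbdaaccbcaad')
  15 → (31, 'bcaad')
  16 → (7, 'bcbaabbddccdabbbddbdaaccbcaad')
  17 → (25, 'bdaaccbcaad')
  18 → (5, 'bdbcbaabbddccdabbbddbdaaccbcaad')
  19 → (22, 'bddbdaaccbcaad')
  20 → (13, 'bddccdabbbddbdaaccbcaad')
  21 → (32, 'caad')
  22 → (8, 'cbaabbddccdabbbddbdaaccbcaad')
  23 → (30, 'cbcaad')
  24 → (29, 'ccbcaad')
  25 → (16, 'ccdabbbddbdaaccbcaad')
  26 → (17, 'cdabbbddbdaaccbcaad')
  27 → (35, 'd')
  28 → (26, 'daaccbcaad')
  29 → (18, 'dabbbddbdaaccbcaad')
  30 → (6, 'dbcbaabbddccdabbbddbdaaccbcaad')
  31 → (24, 'dbdaaccbcaad')
  32 → (4, 'dbdbcbaabbddccdabbbddbdaaccbcaad')
  33 → (15, 'dccdabbbddbdaaccbcaad')
  34 → (23, 'ddbdaaccbcaad')
  35 → (14, 'ddccdabbbddbdaaccbcaad')

[10, 27, 33, 0, 19, 11, 28, 34, 3, 9, 2, 1, 20, 21, 12, 31, 7, 25, 5, 22, 13, 32, 8, 30, 29, 16, 17, 35, 26, 18, 6, 24, 4, 15, 23, 14]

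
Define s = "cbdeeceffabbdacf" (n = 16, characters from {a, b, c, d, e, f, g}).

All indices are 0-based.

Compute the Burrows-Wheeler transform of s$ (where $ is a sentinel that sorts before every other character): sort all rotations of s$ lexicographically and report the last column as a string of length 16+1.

rank  rotation           last
    0  $cbdeeceffabbdacf  f
    1  abbdacf$cbdeeceff  f
    2  acf$cbdeeceffabbd  d
    3  bbdacf$cbdeeceffa  a
    4  bdacf$cbdeeceffab  b
    5  bdeeceffabbdacf$c  c
    6  cbdeeceffabbdacf$  $
    7  ceffabbdacf$cbdee  e
    8  cf$cbdeeceffabbda  a
    9  dacf$cbdeeceffabb  b
   10  deeceffabbdacf$cb  b
   11  eceffabbdacf$cbde  e
   12  eeceffabbdacf$cbd  d
   13  effabbdacf$cbdeec  c
   14  f$cbdeeceffabbdac  c
   15  fabbdacf$cbdeecef  f
   16  ffabbdacf$cbdeece  e

ffdabc$eabbedccfe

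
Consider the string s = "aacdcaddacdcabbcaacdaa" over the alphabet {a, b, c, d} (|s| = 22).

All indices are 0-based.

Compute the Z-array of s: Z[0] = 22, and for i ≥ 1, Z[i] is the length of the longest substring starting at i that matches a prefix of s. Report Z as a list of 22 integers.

[22, 1, 0, 0, 0, 1, 0, 0, 1, 0, 0, 0, 1, 0, 0, 0, 4, 1, 0, 0, 2, 1]

Z[0]=22
i=1: outside box; Z[1]=1 grow→box=[1,2)
i=2: outside box; Z[2]=0
i=3: outside box; Z[3]=0
i=4: outside box; Z[4]=0
i=5: outside box; Z[5]=1 grow→box=[5,6)
i=6: outside box; Z[6]=0
i=7: outside box; Z[7]=0
i=8: outside box; Z[8]=1 grow→box=[8,9)
i=9: outside box; Z[9]=0
i=10: outside box; Z[10]=0
i=11: outside box; Z[11]=0
i=12: outside box; Z[12]=1 grow→box=[12,13)
i=13: outside box; Z[13]=0
i=14: outside box; Z[14]=0
i=15: outside box; Z[15]=0
i=16: outside box; Z[16]=4 grow→box=[16,20)
i=17: min(r-i=3, Z[1]=1)=1; Z[17]=1
i=18: min(r-i=2, Z[2]=0)=0; Z[18]=0
i=19: min(r-i=1, Z[3]=0)=0; Z[19]=0
i=20: outside box; Z[20]=2 grow→box=[20,22)
i=21: min(r-i=1, Z[1]=1)=1; Z[21]=1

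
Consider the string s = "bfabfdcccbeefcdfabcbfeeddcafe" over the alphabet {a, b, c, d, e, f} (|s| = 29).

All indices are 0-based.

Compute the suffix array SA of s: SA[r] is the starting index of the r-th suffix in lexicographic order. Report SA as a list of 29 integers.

rank→(start, suffix):
  0 → (16, 'abcbfeeddcafe')
  1 → (2, 'abfdcccbeefcdfabcbfeeddcafe')
  2 → (26, 'afe')
  3 → (17, 'bcbfeeddcafe')
  4 → (9, 'beefcdfabcbfeeddcafe')
  5 → (0, 'bfabfdcccbeefcdfabcbfeeddcafe')
  6 → (3, 'bfdcccbeefcdfabcbfeeddcafe')
  7 → (19, 'bfeeddcafe')
  8 → (25, 'cafe')
  9 → (8, 'cbeefcdfabcbfeeddcafe')
  10 → (18, 'cbfeeddcafe')
  11 → (7, 'ccbeefcdfabcbfeeddcafe')
  12 → (6, 'cccbeefcdfabcbfeeddcafe')
  13 → (13, 'cdfabcbfeeddcafe')
  14 → (24, 'dcafe')
  15 → (5, 'dcccbeefcdfabcbfeeddcafe')
  16 → (23, 'ddcafe')
  17 → (14, 'dfabcbfeeddcafe')
  18 → (28, 'e')
  19 → (22, 'eddcafe')
  20 → (21, 'eeddcafe')
  21 → (10, 'eefcdfabcbfeeddcafe')
  22 → (11, 'efcdfabcbfeeddcafe')
  23 → (15, 'fabcbfeeddcafe')
  24 → (1, 'fabfdcccbeefcdfabcbfeeddcafe')
  25 → (12, 'fcdfabcbfeeddcafe')
  26 → (4, 'fdcccbeefcdfabcbfeeddcafe')
  27 → (27, 'fe')
  28 → (20, 'feeddcafe')

[16, 2, 26, 17, 9, 0, 3, 19, 25, 8, 18, 7, 6, 13, 24, 5, 23, 14, 28, 22, 21, 10, 11, 15, 1, 12, 4, 27, 20]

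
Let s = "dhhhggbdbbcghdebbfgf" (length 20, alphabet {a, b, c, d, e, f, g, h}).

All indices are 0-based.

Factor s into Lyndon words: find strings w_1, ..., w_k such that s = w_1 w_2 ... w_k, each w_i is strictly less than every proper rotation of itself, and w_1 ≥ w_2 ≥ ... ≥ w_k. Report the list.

["dhhhgg", "bd", "bbcghdebbfgf"]

emit factor 1: 'dhhhgg' (i=0, period=6)
emit factor 2: 'bd' (i=6, period=2)
emit factor 3: 'bbcghdebbfgf' (i=8, period=12)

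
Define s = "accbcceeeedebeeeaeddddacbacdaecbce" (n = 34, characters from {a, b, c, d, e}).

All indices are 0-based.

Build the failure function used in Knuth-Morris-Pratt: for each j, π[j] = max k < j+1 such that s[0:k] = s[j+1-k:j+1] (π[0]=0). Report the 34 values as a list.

π[0] = 0
j=1 s[j]='c': π[1]=0 (border '')
j=2 s[j]='c': π[2]=0 (border '')
j=3 s[j]='b': π[3]=0 (border '')
j=4 s[j]='c': π[4]=0 (border '')
j=5 s[j]='c': π[5]=0 (border '')
j=6 s[j]='e': π[6]=0 (border '')
j=7 s[j]='e': π[7]=0 (border '')
j=8 s[j]='e': π[8]=0 (border '')
j=9 s[j]='e': π[9]=0 (border '')
j=10 s[j]='d': π[10]=0 (border '')
j=11 s[j]='e': π[11]=0 (border '')
j=12 s[j]='b': π[12]=0 (border '')
j=13 s[j]='e': π[13]=0 (border '')
j=14 s[j]='e': π[14]=0 (border '')
j=15 s[j]='e': π[15]=0 (border '')
j=16 s[j]='a': π[16]=1 (border 'a')
j=17 s[j]='e': k: 1→0; π[17]=0 (border '')
j=18 s[j]='d': π[18]=0 (border '')
j=19 s[j]='d': π[19]=0 (border '')
j=20 s[j]='d': π[20]=0 (border '')
j=21 s[j]='d': π[21]=0 (border '')
j=22 s[j]='a': π[22]=1 (border 'a')
j=23 s[j]='c': π[23]=2 (border 'ac')
j=24 s[j]='b': k: 2→0; π[24]=0 (border '')
j=25 s[j]='a': π[25]=1 (border 'a')
j=26 s[j]='c': π[26]=2 (border 'ac')
j=27 s[j]='d': k: 2→0; π[27]=0 (border '')
j=28 s[j]='a': π[28]=1 (border 'a')
j=29 s[j]='e': k: 1→0; π[29]=0 (border '')
j=30 s[j]='c': π[30]=0 (border '')
j=31 s[j]='b': π[31]=0 (border '')
j=32 s[j]='c': π[32]=0 (border '')
j=33 s[j]='e': π[33]=0 (border '')

[0, 0, 0, 0, 0, 0, 0, 0, 0, 0, 0, 0, 0, 0, 0, 0, 1, 0, 0, 0, 0, 0, 1, 2, 0, 1, 2, 0, 1, 0, 0, 0, 0, 0]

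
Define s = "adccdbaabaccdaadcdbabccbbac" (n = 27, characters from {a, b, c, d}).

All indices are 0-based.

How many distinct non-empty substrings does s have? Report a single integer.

sorted suffixes:
  #0 SA[0]=6  'aabaccdaadcdbabccbbac'
  #1 SA[1]=13  'aadcdbabccbbac'
  #2 SA[2]=7  'abaccdaadcdbabccbbac'
  #3 SA[3]=19  'abccbbac'
  #4 SA[4]=25  'ac'
  #5 SA[5]=9  'accdaadcdbabccbbac'
  #6 SA[6]=0  'adccdbaabaccdaadcdbabccbbac'
  #7 SA[7]=14  'adcdbabccbbac'
  #8 SA[8]=5  'baabaccdaadcdbabccbbac'
  #9 SA[9]=18  'babccbbac'
  #10 SA[10]=24  'bac'
  #11 SA[11]=8  'baccdaadcdbabccbbac'
  #12 SA[12]=23  'bbac'
  #13 SA[13]=20  'bccbbac'
  #14 SA[14]=26  'c'
  #15 SA[15]=22  'cbbac'
  #16 SA[16]=21  'ccbbac'
  #17 SA[17]=10  'ccdaadcdbabccbbac'
  #18 SA[18]=2  'ccdbaabaccdaadcdbabccbbac'
  #19 SA[19]=11  'cdaadcdbabccbbac'
  #20 SA[20]=3  'cdbaabaccdaadcdbabccbbac'
  #21 SA[21]=16  'cdbabccbbac'
  #22 SA[22]=12  'daadcdbabccbbac'
  #23 SA[23]=4  'dbaabaccdaadcdbabccbbac'
  #24 SA[24]=17  'dbabccbbac'
  #25 SA[25]=1  'dccdbaabaccdaadcdbabccbbac'
  #26 SA[26]=15  'dcdbabccbbac'

SA = [6, 13, 7, 19, 25, 9, 0, 14, 5, 18, 24, 8, 23, 20, 26, 22, 21, 10, 2, 11, 3, 16, 12, 4, 17, 1, 15]
rank  pair      lcp
   1  s[6:],s[13:]  2  'aa'
   2  s[13:],s[7:]  1  'a'
   3  s[7:],s[19:]  2  'ab'
   4  s[19:],s[25:]  1  'a'
   5  s[25:],s[9:]  2  'ac'
   6  s[9:],s[0:]  1  'a'
   7  s[0:],s[14:]  3  'adc'
   8  s[14:],s[5:]  0  ''
   9  s[5:],s[18:]  2  'ba'
  10  s[18:],s[24:]  2  'ba'
  11  s[24:],s[8:]  3  'bac'
  12  s[8:],s[23:]  1  'b'
  13  s[23:],s[20:]  1  'b'
  14  s[20:],s[26:]  0  ''
  15  s[26:],s[22:]  1  'c'
  16  s[22:],s[21:]  1  'c'
  17  s[21:],s[10:]  2  'cc'
  18  s[10:],s[2:]  3  'ccd'
  19  s[2:],s[11:]  1  'c'
  20  s[11:],s[3:]  2  'cd'
  21  s[3:],s[16:]  4  'cdba'
  22  s[16:],s[12:]  0  ''
  23  s[12:],s[4:]  1  'd'
  24  s[4:],s[17:]  3  'dba'
  25  s[17:],s[1:]  1  'd'
  26  s[1:],s[15:]  2  'dc'

n(n+1)/2 = 27·28/2 = 378
Σ LCP = 0 + 2 + 1 + 2 + 1 + 2 + 1 + 3 + 0 + 2 + 2 + 3 + 1 + 1 + 0 + 1 + 1 + 2 + 3 + 1 + 2 + 4 + 0 + 1 + 3 + 1 + 2 = 42
distinct = 378 − 42 = 336

336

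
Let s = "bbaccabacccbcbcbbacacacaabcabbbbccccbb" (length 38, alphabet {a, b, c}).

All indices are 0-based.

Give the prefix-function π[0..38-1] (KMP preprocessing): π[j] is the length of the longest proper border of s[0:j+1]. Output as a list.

π[0] = 0
j=1 s[j]='b': π[1]=1 (border 'b')
j=2 s[j]='a': k: 1→0; π[2]=0 (border '')
j=3 s[j]='c': π[3]=0 (border '')
j=4 s[j]='c': π[4]=0 (border '')
j=5 s[j]='a': π[5]=0 (border '')
j=6 s[j]='b': π[6]=1 (border 'b')
j=7 s[j]='a': k: 1→0; π[7]=0 (border '')
j=8 s[j]='c': π[8]=0 (border '')
j=9 s[j]='c': π[9]=0 (border '')
j=10 s[j]='c': π[10]=0 (border '')
j=11 s[j]='b': π[11]=1 (border 'b')
j=12 s[j]='c': k: 1→0; π[12]=0 (border '')
j=13 s[j]='b': π[13]=1 (border 'b')
j=14 s[j]='c': k: 1→0; π[14]=0 (border '')
j=15 s[j]='b': π[15]=1 (border 'b')
j=16 s[j]='b': π[16]=2 (border 'bb')
j=17 s[j]='a': π[17]=3 (border 'bba')
j=18 s[j]='c': π[18]=4 (border 'bbac')
j=19 s[j]='a': k: 4→0; π[19]=0 (border '')
j=20 s[j]='c': π[20]=0 (border '')
j=21 s[j]='a': π[21]=0 (border '')
j=22 s[j]='c': π[22]=0 (border '')
j=23 s[j]='a': π[23]=0 (border '')
j=24 s[j]='a': π[24]=0 (border '')
j=25 s[j]='b': π[25]=1 (border 'b')
j=26 s[j]='c': k: 1→0; π[26]=0 (border '')
j=27 s[j]='a': π[27]=0 (border '')
j=28 s[j]='b': π[28]=1 (border 'b')
j=29 s[j]='b': π[29]=2 (border 'bb')
j=30 s[j]='b': k: 2→1; π[30]=2 (border 'bb')
j=31 s[j]='b': k: 2→1; π[31]=2 (border 'bb')
j=32 s[j]='c': k: 2→1→0; π[32]=0 (border '')
j=33 s[j]='c': π[33]=0 (border '')
j=34 s[j]='c': π[34]=0 (border '')
j=35 s[j]='c': π[35]=0 (border '')
j=36 s[j]='b': π[36]=1 (border 'b')
j=37 s[j]='b': π[37]=2 (border 'bb')

[0, 1, 0, 0, 0, 0, 1, 0, 0, 0, 0, 1, 0, 1, 0, 1, 2, 3, 4, 0, 0, 0, 0, 0, 0, 1, 0, 0, 1, 2, 2, 2, 0, 0, 0, 0, 1, 2]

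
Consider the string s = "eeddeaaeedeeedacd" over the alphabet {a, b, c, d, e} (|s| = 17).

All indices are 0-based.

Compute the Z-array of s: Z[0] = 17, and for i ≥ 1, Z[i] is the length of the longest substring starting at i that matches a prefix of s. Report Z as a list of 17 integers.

[17, 1, 0, 0, 1, 0, 0, 3, 1, 0, 2, 3, 1, 0, 0, 0, 0]

Z[0]=17
i=1: i≥r, start 0; Z[1]=1 grow→box=[1,2)
i=2: i≥r, start 0; Z[2]=0
i=3: i≥r, start 0; Z[3]=0
i=4: i≥r, start 0; Z[4]=1 grow→box=[4,5)
i=5: i≥r, start 0; Z[5]=0
i=6: i≥r, start 0; Z[6]=0
i=7: i≥r, start 0; Z[7]=3 grow→box=[7,10)
i=8: min(r-i=2, Z[1]=1)=1; Z[8]=1
i=9: min(r-i=1, Z[2]=0)=0; Z[9]=0
i=10: i≥r, start 0; Z[10]=2 grow→box=[10,12)
i=11: min(r-i=1, Z[1]=1)=1; Z[11]=3 grow→box=[11,14)
i=12: min(r-i=2, Z[1]=1)=1; Z[12]=1
i=13: min(r-i=1, Z[2]=0)=0; Z[13]=0
i=14: i≥r, start 0; Z[14]=0
i=15: i≥r, start 0; Z[15]=0
i=16: i≥r, start 0; Z[16]=0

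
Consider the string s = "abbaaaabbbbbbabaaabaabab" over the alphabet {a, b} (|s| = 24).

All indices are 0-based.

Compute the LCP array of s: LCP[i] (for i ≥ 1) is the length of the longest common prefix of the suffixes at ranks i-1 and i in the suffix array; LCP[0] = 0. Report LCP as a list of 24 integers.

rank→(start, suffix):
  0 → (3, 'aaaabbbbbbabaaabaabab')
  1 → (15, 'aaabaabab')
  2 → (4, 'aaabbbbbbabaaabaabab')
  3 → (16, 'aabaabab')
  4 → (19, 'aabab')
  5 → (5, 'aabbbbbbabaaabaabab')
  6 → (22, 'ab')
  7 → (13, 'abaaabaabab')
  8 → (17, 'abaabab')
  9 → (20, 'abab')
  10 → (0, 'abbaaaabbbbbbabaaabaabab')
  11 → (6, 'abbbbbbabaaabaabab')
  12 → (23, 'b')
  13 → (2, 'baaaabbbbbbabaaabaabab')
  14 → (14, 'baaabaabab')
  15 → (18, 'baabab')
  16 → (21, 'bab')
  17 → (12, 'babaaabaabab')
  18 → (1, 'bbaaaabbbbbbabaaabaabab')
  19 → (11, 'bbabaaabaabab')
  20 → (10, 'bbbabaaabaabab')
  21 → (9, 'bbbbabaaabaabab')
  22 → (8, 'bbbbbabaaabaabab')
  23 → (7, 'bbbbbbabaaabaabab')

SA = [3, 15, 4, 16, 19, 5, 22, 13, 17, 20, 0, 6, 23, 2, 14, 18, 21, 12, 1, 11, 10, 9, 8, 7]
i: (SA[i-1],SA[i]) lcp shared
  1: (3,15) 3 'aaa'
  2: (15,4) 4 'aaab'
  3: (4,16) 2 'aa'
  4: (16,19) 4 'aaba'
  5: (19,5) 3 'aab'
  6: (5,22) 1 'a'
  7: (22,13) 2 'ab'
  8: (13,17) 4 'abaa'
  9: (17,20) 3 'aba'
  10: (20,0) 2 'ab'
  11: (0,6) 3 'abb'
  12: (6,23) 0 ''
  13: (23,2) 1 'b'
  14: (2,14) 4 'baaa'
  15: (14,18) 3 'baa'
  16: (18,21) 2 'ba'
  17: (21,12) 3 'bab'
  18: (12,1) 1 'b'
  19: (1,11) 3 'bba'
  20: (11,10) 2 'bb'
  21: (10,9) 3 'bbb'
  22: (9,8) 4 'bbbb'
  23: (8,7) 5 'bbbbb'

[0, 3, 4, 2, 4, 3, 1, 2, 4, 3, 2, 3, 0, 1, 4, 3, 2, 3, 1, 3, 2, 3, 4, 5]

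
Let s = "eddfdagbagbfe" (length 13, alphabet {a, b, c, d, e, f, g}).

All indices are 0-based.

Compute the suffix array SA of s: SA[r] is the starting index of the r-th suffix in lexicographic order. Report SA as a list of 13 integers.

[5, 8, 7, 10, 4, 1, 2, 12, 0, 3, 11, 6, 9]

rank→(start, suffix):
  0 → (5, 'agbagbfe')
  1 → (8, 'agbfe')
  2 → (7, 'bagbfe')
  3 → (10, 'bfe')
  4 → (4, 'dagbagbfe')
  5 → (1, 'ddfdagbagbfe')
  6 → (2, 'dfdagbagbfe')
  7 → (12, 'e')
  8 → (0, 'eddfdagbagbfe')
  9 → (3, 'fdagbagbfe')
  10 → (11, 'fe')
  11 → (6, 'gbagbfe')
  12 → (9, 'gbfe')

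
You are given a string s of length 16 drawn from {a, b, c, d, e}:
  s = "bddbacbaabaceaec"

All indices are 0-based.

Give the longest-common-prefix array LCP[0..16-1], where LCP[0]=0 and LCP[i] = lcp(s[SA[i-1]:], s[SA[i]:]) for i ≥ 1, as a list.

rank→(start, suffix):
  0 → (7, 'aabaceaec')
  1 → (8, 'abaceaec')
  2 → (4, 'acbaabaceaec')
  3 → (10, 'aceaec')
  4 → (13, 'aec')
  5 → (6, 'baabaceaec')
  6 → (3, 'bacbaabaceaec')
  7 → (9, 'baceaec')
  8 → (0, 'bddbacbaabaceaec')
  9 → (15, 'c')
  10 → (5, 'cbaabaceaec')
  11 → (11, 'ceaec')
  12 → (2, 'dbacbaabaceaec')
  13 → (1, 'ddbacbaabaceaec')
  14 → (12, 'eaec')
  15 → (14, 'ec')

SA = [7, 8, 4, 10, 13, 6, 3, 9, 0, 15, 5, 11, 2, 1, 12, 14]
[i] adj suffixes → lcp
  [1] 7/8 → 1 ('a')
  [2] 8/4 → 1 ('a')
  [3] 4/10 → 2 ('ac')
  [4] 10/13 → 1 ('a')
  [5] 13/6 → 0 ('')
  [6] 6/3 → 2 ('ba')
  [7] 3/9 → 3 ('bac')
  [8] 9/0 → 1 ('b')
  [9] 0/15 → 0 ('')
  [10] 15/5 → 1 ('c')
  [11] 5/11 → 1 ('c')
  [12] 11/2 → 0 ('')
  [13] 2/1 → 1 ('d')
  [14] 1/12 → 0 ('')
  [15] 12/14 → 1 ('e')

[0, 1, 1, 2, 1, 0, 2, 3, 1, 0, 1, 1, 0, 1, 0, 1]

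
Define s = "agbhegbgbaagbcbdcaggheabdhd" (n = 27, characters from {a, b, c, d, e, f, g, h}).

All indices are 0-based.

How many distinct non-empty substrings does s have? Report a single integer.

rank | idx | suffix
   0 |   9 | aagbcbdcaggheabdhd
   1 |  22 | abdhd
   2 |  10 | agbcbdcaggheabdhd
   3 |   0 | agbhegbgbaagbcbdcaggheabdhd
   4 |  17 | aggheabdhd
   5 |   8 | baagbcbdcaggheabdhd
   6 |  12 | bcbdcaggheabdhd
   7 |  14 | bdcaggheabdhd
   8 |  23 | bdhd
   9 |   6 | bgbaagbcbdcaggheabdhd
  10 |   2 | bhegbgbaagbcbdcaggheabdhd
  11 |  16 | caggheabdhd
  12 |  13 | cbdcaggheabdhd
  13 |  26 | d
  14 |  15 | dcaggheabdhd
  15 |  24 | dhd
  16 |  21 | eabdhd
  17 |   4 | egbgbaagbcbdcaggheabdhd
  18 |   7 | gbaagbcbdcaggheabdhd
  19 |  11 | gbcbdcaggheabdhd
  20 |   5 | gbgbaagbcbdcaggheabdhd
  21 |   1 | gbhegbgbaagbcbdcaggheabdhd
  22 |  18 | ggheabdhd
  23 |  19 | gheabdhd
  24 |  25 | hd
  25 |  20 | heabdhd
  26 |   3 | hegbgbaagbcbdcaggheabdhd

SA = [9, 22, 10, 0, 17, 8, 12, 14, 23, 6, 2, 16, 13, 26, 15, 24, 21, 4, 7, 11, 5, 1, 18, 19, 25, 20, 3]
i: (SA[i-1],SA[i]) lcp shared
  1: (9,22) 1 'a'
  2: (22,10) 1 'a'
  3: (10,0) 3 'agb'
  4: (0,17) 2 'ag'
  5: (17,8) 0 ''
  6: (8,12) 1 'b'
  7: (12,14) 1 'b'
  8: (14,23) 2 'bd'
  9: (23,6) 1 'b'
  10: (6,2) 1 'b'
  11: (2,16) 0 ''
  12: (16,13) 1 'c'
  13: (13,26) 0 ''
  14: (26,15) 1 'd'
  15: (15,24) 1 'd'
  16: (24,21) 0 ''
  17: (21,4) 1 'e'
  18: (4,7) 0 ''
  19: (7,11) 2 'gb'
  20: (11,5) 2 'gb'
  21: (5,1) 2 'gb'
  22: (1,18) 1 'g'
  23: (18,19) 1 'g'
  24: (19,25) 0 ''
  25: (25,20) 1 'h'
  26: (20,3) 2 'he'

n(n+1)/2 = 27·28/2 = 378
Σ LCP = 0 + 1 + 1 + 3 + 2 + 0 + 1 + 1 + 2 + 1 + 1 + 0 + 1 + 0 + 1 + 1 + 0 + 1 + 0 + 2 + 2 + 2 + 1 + 1 + 0 + 1 + 2 = 28
distinct = 378 − 28 = 350

350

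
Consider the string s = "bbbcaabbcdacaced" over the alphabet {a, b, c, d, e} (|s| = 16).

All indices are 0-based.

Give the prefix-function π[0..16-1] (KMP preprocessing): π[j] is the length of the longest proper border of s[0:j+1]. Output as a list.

π[0] = 0
j=1 s[j]='b': π[1]=1 (border 'b')
j=2 s[j]='b': π[2]=2 (border 'bb')
j=3 s[j]='c': k: 2→1→0; π[3]=0 (border '')
j=4 s[j]='a': π[4]=0 (border '')
j=5 s[j]='a': π[5]=0 (border '')
j=6 s[j]='b': π[6]=1 (border 'b')
j=7 s[j]='b': π[7]=2 (border 'bb')
j=8 s[j]='c': k: 2→1→0; π[8]=0 (border '')
j=9 s[j]='d': π[9]=0 (border '')
j=10 s[j]='a': π[10]=0 (border '')
j=11 s[j]='c': π[11]=0 (border '')
j=12 s[j]='a': π[12]=0 (border '')
j=13 s[j]='c': π[13]=0 (border '')
j=14 s[j]='e': π[14]=0 (border '')
j=15 s[j]='d': π[15]=0 (border '')

[0, 1, 2, 0, 0, 0, 1, 2, 0, 0, 0, 0, 0, 0, 0, 0]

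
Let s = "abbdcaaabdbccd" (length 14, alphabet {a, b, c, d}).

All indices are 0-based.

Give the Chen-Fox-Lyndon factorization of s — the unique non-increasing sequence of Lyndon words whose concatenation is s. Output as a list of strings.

emit factor 1: 'abbdc' (i=0, period=5)
emit factor 2: 'aaabdbccd' (i=5, period=9)

["abbdc", "aaabdbccd"]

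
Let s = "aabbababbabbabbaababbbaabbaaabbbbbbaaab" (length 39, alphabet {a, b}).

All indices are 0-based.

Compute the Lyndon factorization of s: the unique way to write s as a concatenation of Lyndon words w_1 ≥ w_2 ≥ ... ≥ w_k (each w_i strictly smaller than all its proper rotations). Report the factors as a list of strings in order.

["aabbababbabbabb", "aababbbaabb", "aaabbbbbb", "aaab"]

emit factor 1: 'aabbababbabbabb' (i=0, period=15)
emit factor 2: 'aababbbaabb' (i=15, period=11)
emit factor 3: 'aaabbbbbb' (i=26, period=9)
emit factor 4: 'aaab' (i=35, period=4)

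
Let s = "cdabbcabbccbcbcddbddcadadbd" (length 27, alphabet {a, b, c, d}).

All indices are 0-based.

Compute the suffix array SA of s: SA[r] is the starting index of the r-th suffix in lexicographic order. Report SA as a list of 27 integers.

[2, 6, 21, 23, 3, 7, 4, 11, 8, 13, 25, 17, 5, 20, 10, 12, 9, 0, 14, 26, 1, 22, 24, 16, 19, 15, 18]

rank | idx | suffix
   0 |   2 | abbcabbccbcbcddbddcadadbd
   1 |   6 | abbccbcbcddbddcadadbd
   2 |  21 | adadbd
   3 |  23 | adbd
   4 |   3 | bbcabbccbcbcddbddcadadbd
   5 |   7 | bbccbcbcddbddcadadbd
   6 |   4 | bcabbccbcbcddbddcadadbd
   7 |  11 | bcbcddbddcadadbd
   8 |   8 | bccbcbcddbddcadadbd
   9 |  13 | bcddbddcadadbd
  10 |  25 | bd
  11 |  17 | bddcadadbd
  12 |   5 | cabbccbcbcddbddcadadbd
  13 |  20 | cadadbd
  14 |  10 | cbcbcddbddcadadbd
  15 |  12 | cbcddbddcadadbd
  16 |   9 | ccbcbcddbddcadadbd
  17 |   0 | cdabbcabbccbcbcddbddcadadbd
  18 |  14 | cddbddcadadbd
  19 |  26 | d
  20 |   1 | dabbcabbccbcbcddbddcadadbd
  21 |  22 | dadbd
  22 |  24 | dbd
  23 |  16 | dbddcadadbd
  24 |  19 | dcadadbd
  25 |  15 | ddbddcadadbd
  26 |  18 | ddcadadbd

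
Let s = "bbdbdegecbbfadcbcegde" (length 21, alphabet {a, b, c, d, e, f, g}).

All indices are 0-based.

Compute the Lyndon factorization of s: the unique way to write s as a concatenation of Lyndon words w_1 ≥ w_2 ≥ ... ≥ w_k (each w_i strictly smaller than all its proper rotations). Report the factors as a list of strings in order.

["bbdbdegecbbf", "adcbcegde"]

emit factor 1: 'bbdbdegecbbf' (i=0, period=12)
emit factor 2: 'adcbcegde' (i=12, period=9)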